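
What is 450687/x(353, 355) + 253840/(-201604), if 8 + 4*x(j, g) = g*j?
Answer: 125050256/9525789 ≈ 13.128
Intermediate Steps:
x(j, g) = -2 + g*j/4 (x(j, g) = -2 + (g*j)/4 = -2 + g*j/4)
450687/x(353, 355) + 253840/(-201604) = 450687/(-2 + (1/4)*355*353) + 253840/(-201604) = 450687/(-2 + 125315/4) + 253840*(-1/201604) = 450687/(125307/4) - 63460/50401 = 450687*(4/125307) - 63460/50401 = 35348/2457 - 63460/50401 = 125050256/9525789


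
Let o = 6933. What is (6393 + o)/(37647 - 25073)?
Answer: 6663/6287 ≈ 1.0598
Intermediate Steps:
(6393 + o)/(37647 - 25073) = (6393 + 6933)/(37647 - 25073) = 13326/12574 = 13326*(1/12574) = 6663/6287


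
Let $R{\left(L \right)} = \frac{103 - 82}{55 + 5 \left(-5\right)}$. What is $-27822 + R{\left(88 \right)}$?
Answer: $- \frac{278213}{10} \approx -27821.0$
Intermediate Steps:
$R{\left(L \right)} = \frac{7}{10}$ ($R{\left(L \right)} = \frac{21}{55 - 25} = \frac{21}{30} = 21 \cdot \frac{1}{30} = \frac{7}{10}$)
$-27822 + R{\left(88 \right)} = -27822 + \frac{7}{10} = - \frac{278213}{10}$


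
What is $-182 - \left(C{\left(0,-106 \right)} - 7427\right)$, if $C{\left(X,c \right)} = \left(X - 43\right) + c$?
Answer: $7394$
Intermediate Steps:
$C{\left(X,c \right)} = -43 + X + c$ ($C{\left(X,c \right)} = \left(-43 + X\right) + c = -43 + X + c$)
$-182 - \left(C{\left(0,-106 \right)} - 7427\right) = -182 - \left(\left(-43 + 0 - 106\right) - 7427\right) = -182 - \left(-149 - 7427\right) = -182 - -7576 = -182 + 7576 = 7394$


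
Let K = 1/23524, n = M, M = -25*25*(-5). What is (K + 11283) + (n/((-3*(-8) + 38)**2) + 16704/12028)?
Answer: 12373302335325/1096418354 ≈ 11285.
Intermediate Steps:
M = 3125 (M = -625*(-5) = 3125)
n = 3125
K = 1/23524 ≈ 4.2510e-5
(K + 11283) + (n/((-3*(-8) + 38)**2) + 16704/12028) = (1/23524 + 11283) + (3125/((-3*(-8) + 38)**2) + 16704/12028) = 265421293/23524 + (3125/((24 + 38)**2) + 16704*(1/12028)) = 265421293/23524 + (3125/(62**2) + 4176/3007) = 265421293/23524 + (3125/3844 + 4176/3007) = 265421293/23524 + 820949/372868 = 12373302335325/1096418354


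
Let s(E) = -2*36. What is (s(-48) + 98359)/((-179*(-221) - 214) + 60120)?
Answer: 5173/5235 ≈ 0.98816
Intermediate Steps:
s(E) = -72
(s(-48) + 98359)/((-179*(-221) - 214) + 60120) = (-72 + 98359)/((-179*(-221) - 214) + 60120) = 98287/((39559 - 214) + 60120) = 98287/(39345 + 60120) = 98287/99465 = 98287*(1/99465) = 5173/5235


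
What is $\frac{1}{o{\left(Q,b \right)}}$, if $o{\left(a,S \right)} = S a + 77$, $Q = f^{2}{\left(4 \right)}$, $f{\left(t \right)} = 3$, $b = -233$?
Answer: $- \frac{1}{2020} \approx -0.00049505$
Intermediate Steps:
$Q = 9$ ($Q = 3^{2} = 9$)
$o{\left(a,S \right)} = 77 + S a$
$\frac{1}{o{\left(Q,b \right)}} = \frac{1}{77 - 2097} = \frac{1}{-2020} = - \frac{1}{2020}$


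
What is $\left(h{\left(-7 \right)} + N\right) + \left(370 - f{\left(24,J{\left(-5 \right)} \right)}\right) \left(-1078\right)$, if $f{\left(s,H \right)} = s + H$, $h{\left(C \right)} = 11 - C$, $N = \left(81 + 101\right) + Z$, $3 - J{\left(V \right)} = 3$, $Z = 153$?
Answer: $-372635$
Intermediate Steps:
$J{\left(V \right)} = 0$ ($J{\left(V \right)} = 3 - 3 = 0$)
$N = 335$ ($N = \left(81 + 101\right) + 153 = 182 + 153 = 335$)
$f{\left(s,H \right)} = H + s$
$\left(h{\left(-7 \right)} + N\right) + \left(370 - f{\left(24,J{\left(-5 \right)} \right)}\right) \left(-1078\right) = \left(\left(11 - -7\right) + 335\right) + \left(370 - \left(0 + 24\right)\right) \left(-1078\right) = \left(\left(11 + 7\right) + 335\right) + \left(370 - 24\right) \left(-1078\right) = \left(18 + 335\right) + \left(370 - 24\right) \left(-1078\right) = 353 + 346 \left(-1078\right) = 353 - 372988 = -372635$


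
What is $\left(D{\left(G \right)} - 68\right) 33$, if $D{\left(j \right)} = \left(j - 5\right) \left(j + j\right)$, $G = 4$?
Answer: $-2508$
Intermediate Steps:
$D{\left(j \right)} = 2 j \left(-5 + j\right)$ ($D{\left(j \right)} = \left(-5 + j\right) 2 j = 2 j \left(-5 + j\right)$)
$\left(D{\left(G \right)} - 68\right) 33 = \left(2 \cdot 4 \left(-5 + 4\right) - 68\right) 33 = \left(2 \cdot 4 \left(-1\right) - 68\right) 33 = \left(-8 - 68\right) 33 = \left(-76\right) 33 = -2508$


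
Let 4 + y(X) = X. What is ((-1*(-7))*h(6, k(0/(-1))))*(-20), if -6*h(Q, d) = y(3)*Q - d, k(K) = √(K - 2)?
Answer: -140 - 70*I*√2/3 ≈ -140.0 - 32.998*I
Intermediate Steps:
y(X) = -4 + X
k(K) = √(-2 + K)
h(Q, d) = Q/6 + d/6 (h(Q, d) = -((-4 + 3)*Q - d)/6 = -(-Q - d)/6 = Q/6 + d/6)
((-1*(-7))*h(6, k(0/(-1))))*(-20) = ((-1*(-7))*((⅙)*6 + √(-2 + 0/(-1))/6))*(-20) = (7*(1 + √(-2 + 0*(-1))/6))*(-20) = (7*(1 + √(-2 + 0)/6))*(-20) = (7*(1 + √(-2)/6))*(-20) = (7*(1 + (I*√2)/6))*(-20) = (7*(1 + I*√2/6))*(-20) = (7 + 7*I*√2/6)*(-20) = -140 - 70*I*√2/3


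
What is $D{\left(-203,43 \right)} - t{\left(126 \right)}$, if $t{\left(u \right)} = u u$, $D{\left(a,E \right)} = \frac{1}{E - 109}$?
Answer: $- \frac{1047817}{66} \approx -15876.0$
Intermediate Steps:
$D{\left(a,E \right)} = \frac{1}{-109 + E}$
$t{\left(u \right)} = u^{2}$
$D{\left(-203,43 \right)} - t{\left(126 \right)} = \frac{1}{-109 + 43} - 126^{2} = \frac{1}{-66} - 15876 = - \frac{1}{66} - 15876 = - \frac{1047817}{66}$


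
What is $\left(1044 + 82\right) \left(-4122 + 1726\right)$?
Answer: $-2697896$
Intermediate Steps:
$\left(1044 + 82\right) \left(-4122 + 1726\right) = 1126 \left(-2396\right) = -2697896$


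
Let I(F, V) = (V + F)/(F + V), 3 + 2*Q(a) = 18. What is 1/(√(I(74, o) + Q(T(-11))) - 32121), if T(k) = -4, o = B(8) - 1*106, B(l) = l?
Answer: -64242/2063517265 - √34/2063517265 ≈ -3.1135e-5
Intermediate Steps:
o = -98 (o = 8 - 1*106 = 8 - 106 = -98)
Q(a) = 15/2 (Q(a) = -3/2 + (½)*18 = -3/2 + 9 = 15/2)
I(F, V) = 1 (I(F, V) = (F + V)/(F + V) = 1)
1/(√(I(74, o) + Q(T(-11))) - 32121) = 1/(√(1 + 15/2) - 32121) = 1/(√(17/2) - 32121) = 1/(√34/2 - 32121) = 1/(-32121 + √34/2)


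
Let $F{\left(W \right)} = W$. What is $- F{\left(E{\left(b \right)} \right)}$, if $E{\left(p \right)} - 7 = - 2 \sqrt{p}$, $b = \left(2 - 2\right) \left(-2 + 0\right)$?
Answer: $-7$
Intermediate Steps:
$b = 0$ ($b = 0 \left(-2\right) = 0$)
$E{\left(p \right)} = 7 - 2 \sqrt{p}$
$- F{\left(E{\left(b \right)} \right)} = - (7 - 2 \sqrt{0}) = - (7 - 0) = - (7 + 0) = \left(-1\right) 7 = -7$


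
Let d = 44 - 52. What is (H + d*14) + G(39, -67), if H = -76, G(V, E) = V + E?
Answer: -216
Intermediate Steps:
G(V, E) = E + V
d = -8
(H + d*14) + G(39, -67) = (-76 - 8*14) + (-67 + 39) = (-76 - 112) - 28 = -188 - 28 = -216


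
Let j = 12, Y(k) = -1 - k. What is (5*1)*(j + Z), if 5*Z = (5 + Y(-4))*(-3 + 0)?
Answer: 36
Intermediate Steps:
Z = -24/5 (Z = ((5 + (-1 - 1*(-4)))*(-3 + 0))/5 = ((5 + (-1 + 4))*(-3))/5 = ((5 + 3)*(-3))/5 = (8*(-3))/5 = (1/5)*(-24) = -24/5 ≈ -4.8000)
(5*1)*(j + Z) = (5*1)*(12 - 24/5) = 5*(36/5) = 36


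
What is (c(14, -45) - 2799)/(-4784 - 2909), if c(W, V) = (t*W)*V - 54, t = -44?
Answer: -24867/7693 ≈ -3.2324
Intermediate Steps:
c(W, V) = -54 - 44*V*W (c(W, V) = (-44*W)*V - 54 = -44*V*W - 54 = -54 - 44*V*W)
(c(14, -45) - 2799)/(-4784 - 2909) = ((-54 - 44*(-45)*14) - 2799)/(-4784 - 2909) = ((-54 + 27720) - 2799)/(-7693) = (27666 - 2799)*(-1/7693) = 24867*(-1/7693) = -24867/7693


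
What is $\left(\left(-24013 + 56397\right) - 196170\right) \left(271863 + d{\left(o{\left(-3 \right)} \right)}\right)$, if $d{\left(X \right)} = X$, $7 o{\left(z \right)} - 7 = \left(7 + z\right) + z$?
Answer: $-44527540502$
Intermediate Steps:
$o{\left(z \right)} = 2 + \frac{2 z}{7}$ ($o{\left(z \right)} = 1 + \frac{\left(7 + z\right) + z}{7} = 1 + \frac{7 + 2 z}{7} = 1 + \left(1 + \frac{2 z}{7}\right) = 2 + \frac{2 z}{7}$)
$\left(\left(-24013 + 56397\right) - 196170\right) \left(271863 + d{\left(o{\left(-3 \right)} \right)}\right) = \left(\left(-24013 + 56397\right) - 196170\right) \left(271863 + \left(2 + \frac{2}{7} \left(-3\right)\right)\right) = \left(32384 - 196170\right) \left(271863 + \left(2 - \frac{6}{7}\right)\right) = - 163786 \left(271863 + \frac{8}{7}\right) = \left(-163786\right) \frac{1903049}{7} = -44527540502$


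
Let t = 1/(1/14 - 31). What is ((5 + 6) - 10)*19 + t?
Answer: 8213/433 ≈ 18.968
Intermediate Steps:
t = -14/433 (t = 1/(1/14 - 31) = 1/(-433/14) = -14/433 ≈ -0.032333)
((5 + 6) - 10)*19 + t = ((5 + 6) - 10)*19 - 14/433 = (11 - 10)*19 - 14/433 = 1*19 - 14/433 = 19 - 14/433 = 8213/433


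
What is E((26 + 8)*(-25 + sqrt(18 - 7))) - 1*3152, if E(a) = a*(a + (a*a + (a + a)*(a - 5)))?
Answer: -1946272496 + 222902232*sqrt(11) ≈ -1.2070e+9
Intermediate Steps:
E(a) = a*(a + a**2 + 2*a*(-5 + a)) (E(a) = a*(a + (a**2 + (2*a)*(-5 + a))) = a*(a + (a**2 + 2*a*(-5 + a))) = a*(a + a**2 + 2*a*(-5 + a)))
E((26 + 8)*(-25 + sqrt(18 - 7))) - 1*3152 = 3*((26 + 8)*(-25 + sqrt(18 - 7)))**2*(-3 + (26 + 8)*(-25 + sqrt(18 - 7))) - 1*3152 = 3*(34*(-25 + sqrt(11)))**2*(-3 + 34*(-25 + sqrt(11))) - 3152 = 3*(-850 + 34*sqrt(11))**2*(-3 + (-850 + 34*sqrt(11))) - 3152 = 3*(-850 + 34*sqrt(11))**2*(-853 + 34*sqrt(11)) - 3152 = -3152 + 3*(-850 + 34*sqrt(11))**2*(-853 + 34*sqrt(11))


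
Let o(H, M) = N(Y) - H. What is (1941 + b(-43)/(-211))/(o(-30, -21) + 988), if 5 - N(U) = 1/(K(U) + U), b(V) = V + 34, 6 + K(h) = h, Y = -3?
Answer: 4914720/2590447 ≈ 1.8972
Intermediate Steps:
K(h) = -6 + h
b(V) = 34 + V
N(U) = 5 - 1/(-6 + 2*U) (N(U) = 5 - 1/((-6 + U) + U) = 5 - 1/(-6 + 2*U))
o(H, M) = 61/12 - H (o(H, M) = (-31 + 10*(-3))/(2*(-3 - 3)) - H = (½)*(-31 - 30)/(-6) - H = (½)*(-⅙)*(-61) - H = 61/12 - H)
(1941 + b(-43)/(-211))/(o(-30, -21) + 988) = (1941 + (34 - 43)/(-211))/((61/12 - 1*(-30)) + 988) = (1941 - 9*(-1/211))/((61/12 + 30) + 988) = (1941 + 9/211)/(421/12 + 988) = 409560/(211*(12277/12)) = (409560/211)*(12/12277) = 4914720/2590447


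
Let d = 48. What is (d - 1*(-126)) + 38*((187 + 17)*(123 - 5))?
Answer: 914910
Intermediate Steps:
(d - 1*(-126)) + 38*((187 + 17)*(123 - 5)) = (48 - 1*(-126)) + 38*((187 + 17)*(123 - 5)) = (48 + 126) + 38*(204*118) = 174 + 38*24072 = 174 + 914736 = 914910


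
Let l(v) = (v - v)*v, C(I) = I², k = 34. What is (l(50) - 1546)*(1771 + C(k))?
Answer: -4525142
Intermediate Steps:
l(v) = 0 (l(v) = 0*v = 0)
(l(50) - 1546)*(1771 + C(k)) = (0 - 1546)*(1771 + 34²) = -1546*(1771 + 1156) = -1546*2927 = -4525142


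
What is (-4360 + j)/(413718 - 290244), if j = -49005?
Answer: -4105/9498 ≈ -0.43220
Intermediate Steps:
(-4360 + j)/(413718 - 290244) = (-4360 - 49005)/(413718 - 290244) = -53365/123474 = -53365*1/123474 = -4105/9498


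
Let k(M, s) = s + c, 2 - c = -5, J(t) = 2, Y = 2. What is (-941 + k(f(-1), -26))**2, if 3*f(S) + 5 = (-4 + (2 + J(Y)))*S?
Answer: 921600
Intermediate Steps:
f(S) = -5/3 (f(S) = -5/3 + ((-4 + (2 + 2))*S)/3 = -5/3 + ((-4 + 4)*S)/3 = -5/3 + (0*S)/3 = -5/3 + (1/3)*0 = -5/3 + 0 = -5/3)
c = 7 (c = 2 - 1*(-5) = 2 + 5 = 7)
k(M, s) = 7 + s (k(M, s) = s + 7 = 7 + s)
(-941 + k(f(-1), -26))**2 = (-941 + (7 - 26))**2 = (-941 - 19)**2 = (-960)**2 = 921600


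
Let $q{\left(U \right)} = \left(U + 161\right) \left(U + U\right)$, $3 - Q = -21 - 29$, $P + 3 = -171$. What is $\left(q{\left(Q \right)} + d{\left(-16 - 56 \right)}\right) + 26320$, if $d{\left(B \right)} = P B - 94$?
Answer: $61438$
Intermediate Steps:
$P = -174$ ($P = -3 - 171 = -174$)
$Q = 53$ ($Q = 3 - \left(-21 - 29\right) = 3 - -50 = 3 + 50 = 53$)
$d{\left(B \right)} = -94 - 174 B$ ($d{\left(B \right)} = - 174 B - 94 = -94 - 174 B$)
$q{\left(U \right)} = 2 U \left(161 + U\right)$ ($q{\left(U \right)} = \left(161 + U\right) 2 U = 2 U \left(161 + U\right)$)
$\left(q{\left(Q \right)} + d{\left(-16 - 56 \right)}\right) + 26320 = \left(2 \cdot 53 \left(161 + 53\right) - \left(94 + 174 \left(-16 - 56\right)\right)\right) + 26320 = \left(2 \cdot 53 \cdot 214 - \left(94 + 174 \left(-16 - 56\right)\right)\right) + 26320 = \left(22684 - -12434\right) + 26320 = \left(22684 + \left(-94 + 12528\right)\right) + 26320 = \left(22684 + 12434\right) + 26320 = 35118 + 26320 = 61438$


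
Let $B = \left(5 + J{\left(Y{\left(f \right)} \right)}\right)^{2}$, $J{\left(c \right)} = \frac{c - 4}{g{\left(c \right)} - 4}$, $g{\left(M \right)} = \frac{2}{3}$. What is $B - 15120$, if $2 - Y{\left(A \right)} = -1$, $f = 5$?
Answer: $- \frac{1509191}{100} \approx -15092.0$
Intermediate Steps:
$Y{\left(A \right)} = 3$ ($Y{\left(A \right)} = 2 - -1 = 2 + 1 = 3$)
$g{\left(M \right)} = \frac{2}{3}$ ($g{\left(M \right)} = 2 \cdot \frac{1}{3} = \frac{2}{3}$)
$J{\left(c \right)} = \frac{6}{5} - \frac{3 c}{10}$ ($J{\left(c \right)} = \frac{c - 4}{\frac{2}{3} - 4} = \frac{-4 + c}{- \frac{10}{3}} = \left(-4 + c\right) \left(- \frac{3}{10}\right) = \frac{6}{5} - \frac{3 c}{10}$)
$B = \frac{2809}{100}$ ($B = \left(5 + \left(\frac{6}{5} - \frac{9}{10}\right)\right)^{2} = \left(5 + \frac{3}{10}\right)^{2} = \left(\frac{53}{10}\right)^{2} = \frac{2809}{100} \approx 28.09$)
$B - 15120 = \frac{2809}{100} - 15120 = - \frac{1509191}{100}$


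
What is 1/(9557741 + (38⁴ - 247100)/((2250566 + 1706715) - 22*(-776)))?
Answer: 3974353/37985838454609 ≈ 1.0463e-7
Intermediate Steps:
1/(9557741 + (38⁴ - 247100)/((2250566 + 1706715) - 22*(-776))) = 1/(9557741 + (2085136 - 247100)/(3957281 + 17072)) = 1/(9557741 + 1838036/3974353) = 1/(37985838454609/3974353) = 3974353/37985838454609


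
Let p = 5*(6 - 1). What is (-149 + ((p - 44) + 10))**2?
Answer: 24964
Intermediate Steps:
p = 25 (p = 5*5 = 25)
(-149 + ((p - 44) + 10))**2 = (-149 + ((25 - 44) + 10))**2 = (-149 + (-19 + 10))**2 = (-149 - 9)**2 = (-158)**2 = 24964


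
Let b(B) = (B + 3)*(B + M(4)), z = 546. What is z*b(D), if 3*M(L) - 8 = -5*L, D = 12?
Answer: 65520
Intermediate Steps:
M(L) = 8/3 - 5*L/3 (M(L) = 8/3 + (-5*L)/3 = 8/3 - 5*L/3)
b(B) = (-4 + B)*(3 + B) (b(B) = (B + 3)*(B + (8/3 - 5/3*4)) = (3 + B)*(B + (8/3 - 20/3)) = (3 + B)*(B - 4) = (3 + B)*(-4 + B) = (-4 + B)*(3 + B))
z*b(D) = 546*(-12 + 12² - 1*12) = 546*(-12 + 144 - 12) = 546*120 = 65520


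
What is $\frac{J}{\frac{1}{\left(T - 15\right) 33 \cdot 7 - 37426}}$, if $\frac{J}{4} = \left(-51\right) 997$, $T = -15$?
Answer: $9021478128$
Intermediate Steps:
$J = -203388$ ($J = 4 \left(\left(-51\right) 997\right) = 4 \left(-50847\right) = -203388$)
$\frac{J}{\frac{1}{\left(T - 15\right) 33 \cdot 7 - 37426}} = - \frac{203388}{\frac{1}{\left(-15 - 15\right) 33 \cdot 7 - 37426}} = - \frac{203388}{\frac{1}{\left(-30\right) 33 \cdot 7 - 37426}} = - \frac{203388}{\frac{1}{\left(-990\right) 7 - 37426}} = - \frac{203388}{\frac{1}{-6930 - 37426}} = - \frac{203388}{\frac{1}{-44356}} = - \frac{203388}{- \frac{1}{44356}} = \left(-203388\right) \left(-44356\right) = 9021478128$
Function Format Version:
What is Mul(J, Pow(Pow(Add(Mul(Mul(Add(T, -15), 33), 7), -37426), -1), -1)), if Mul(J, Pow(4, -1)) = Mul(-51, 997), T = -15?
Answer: 9021478128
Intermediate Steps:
J = -203388 (J = Mul(4, Mul(-51, 997)) = Mul(4, -50847) = -203388)
Mul(J, Pow(Pow(Add(Mul(Mul(Add(T, -15), 33), 7), -37426), -1), -1)) = Mul(-203388, Pow(Pow(Add(Mul(Mul(Add(-15, -15), 33), 7), -37426), -1), -1)) = Mul(-203388, Pow(Pow(Add(Mul(Mul(-30, 33), 7), -37426), -1), -1)) = Mul(-203388, Pow(Pow(Add(Mul(-990, 7), -37426), -1), -1)) = Mul(-203388, Pow(Pow(Add(-6930, -37426), -1), -1)) = Mul(-203388, Pow(Pow(-44356, -1), -1)) = Mul(-203388, Pow(Rational(-1, 44356), -1)) = Mul(-203388, -44356) = 9021478128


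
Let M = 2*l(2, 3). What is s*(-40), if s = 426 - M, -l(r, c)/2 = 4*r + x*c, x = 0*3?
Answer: -18320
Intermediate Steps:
x = 0
l(r, c) = -8*r (l(r, c) = -2*(4*r + 0*c) = -2*(4*r + 0) = -8*r)
M = -32 (M = 2*(-8*2) = 2*(-16) = -32)
s = 458 (s = 426 - 1*(-32) = 426 + 32 = 458)
s*(-40) = 458*(-40) = -18320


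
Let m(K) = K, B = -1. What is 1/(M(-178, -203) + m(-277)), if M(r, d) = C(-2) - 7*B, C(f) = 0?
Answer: -1/270 ≈ -0.0037037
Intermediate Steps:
M(r, d) = 7 (M(r, d) = 0 - 7*(-1) = 0 + 7 = 7)
1/(M(-178, -203) + m(-277)) = 1/(7 - 277) = 1/(-270) = -1/270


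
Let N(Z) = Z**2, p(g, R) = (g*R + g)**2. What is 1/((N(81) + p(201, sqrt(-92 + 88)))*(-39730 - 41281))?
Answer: 2123/58895958600570 + 4489*I/88343937900855 ≈ 3.6047e-11 + 5.0813e-11*I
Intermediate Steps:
p(g, R) = (g + R*g)**2 (p(g, R) = (R*g + g)**2 = (g + R*g)**2)
1/((N(81) + p(201, sqrt(-92 + 88)))*(-39730 - 41281)) = 1/((81**2 + 201**2*(1 + sqrt(-92 + 88))**2)*(-39730 - 41281)) = 1/((6561 + 40401*(1 + sqrt(-4))**2)*(-81011)) = 1/((6561 + 40401*(1 + 2*I)**2)*(-81011)) = 1/(-531513171 - 3272925411*(1 + 2*I)**2)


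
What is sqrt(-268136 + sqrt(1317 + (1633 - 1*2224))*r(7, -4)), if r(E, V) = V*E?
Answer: 2*sqrt(-67034 - 77*sqrt(6)) ≈ 518.55*I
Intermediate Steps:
r(E, V) = E*V
sqrt(-268136 + sqrt(1317 + (1633 - 1*2224))*r(7, -4)) = sqrt(-268136 + sqrt(1317 + (1633 - 1*2224))*(7*(-4))) = sqrt(-268136 + sqrt(1317 + (1633 - 2224))*(-28)) = sqrt(-268136 + sqrt(1317 - 591)*(-28)) = sqrt(-268136 + sqrt(726)*(-28)) = sqrt(-268136 + (11*sqrt(6))*(-28)) = sqrt(-268136 - 308*sqrt(6))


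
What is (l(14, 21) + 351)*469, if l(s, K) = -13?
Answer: 158522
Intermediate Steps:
(l(14, 21) + 351)*469 = (-13 + 351)*469 = 338*469 = 158522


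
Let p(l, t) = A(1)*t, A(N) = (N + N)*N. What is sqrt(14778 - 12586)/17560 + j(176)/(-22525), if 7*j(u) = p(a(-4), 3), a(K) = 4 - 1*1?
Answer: -6/157675 + sqrt(137)/4390 ≈ 0.0026282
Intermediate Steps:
a(K) = 3 (a(K) = 4 - 1 = 3)
A(N) = 2*N**2 (A(N) = (2*N)*N = 2*N**2)
p(l, t) = 2*t (p(l, t) = (2*1**2)*t = (2*1)*t = 2*t)
j(u) = 6/7 (j(u) = (2*3)/7 = (1/7)*6 = 6/7)
sqrt(14778 - 12586)/17560 + j(176)/(-22525) = sqrt(14778 - 12586)/17560 + (6/7)/(-22525) = sqrt(2192)*(1/17560) + (6/7)*(-1/22525) = (4*sqrt(137))*(1/17560) - 6/157675 = sqrt(137)/4390 - 6/157675 = -6/157675 + sqrt(137)/4390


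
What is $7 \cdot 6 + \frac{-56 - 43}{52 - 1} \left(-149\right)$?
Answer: $\frac{5631}{17} \approx 331.24$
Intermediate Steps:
$7 \cdot 6 + \frac{-56 - 43}{52 - 1} \left(-149\right) = 42 + - \frac{99}{51} \left(-149\right) = 42 + \left(-99\right) \frac{1}{51} \left(-149\right) = 42 - - \frac{4917}{17} = 42 + \frac{4917}{17} = \frac{5631}{17}$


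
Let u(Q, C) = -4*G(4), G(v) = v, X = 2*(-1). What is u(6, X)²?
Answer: 256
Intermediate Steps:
X = -2
u(Q, C) = -16 (u(Q, C) = -4*4 = -16)
u(6, X)² = (-16)² = 256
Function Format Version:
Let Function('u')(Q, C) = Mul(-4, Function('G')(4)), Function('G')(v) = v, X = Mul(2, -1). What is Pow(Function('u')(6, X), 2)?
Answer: 256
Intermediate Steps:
X = -2
Function('u')(Q, C) = -16 (Function('u')(Q, C) = Mul(-4, 4) = -16)
Pow(Function('u')(6, X), 2) = Pow(-16, 2) = 256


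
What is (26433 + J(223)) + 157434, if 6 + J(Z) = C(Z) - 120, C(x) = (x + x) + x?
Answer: 184410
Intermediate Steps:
C(x) = 3*x (C(x) = 2*x + x = 3*x)
J(Z) = -126 + 3*Z (J(Z) = -6 + (3*Z - 120) = -6 + (-120 + 3*Z) = -126 + 3*Z)
(26433 + J(223)) + 157434 = (26433 + (-126 + 3*223)) + 157434 = (26433 + (-126 + 669)) + 157434 = (26433 + 543) + 157434 = 26976 + 157434 = 184410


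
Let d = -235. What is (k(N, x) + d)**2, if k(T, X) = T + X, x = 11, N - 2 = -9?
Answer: 53361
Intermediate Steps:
N = -7 (N = 2 - 9 = -7)
(k(N, x) + d)**2 = ((-7 + 11) - 235)**2 = (4 - 235)**2 = (-231)**2 = 53361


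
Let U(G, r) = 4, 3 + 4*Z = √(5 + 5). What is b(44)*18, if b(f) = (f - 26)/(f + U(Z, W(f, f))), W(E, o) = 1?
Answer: 27/4 ≈ 6.7500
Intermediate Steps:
Z = -¾ + √10/4 (Z = -¾ + √(5 + 5)/4 = -¾ + √10/4 ≈ 0.040569)
b(f) = (-26 + f)/(4 + f) (b(f) = (f - 26)/(f + 4) = (-26 + f)/(4 + f))
b(44)*18 = ((-26 + 44)/(4 + 44))*18 = (18/48)*18 = ((1/48)*18)*18 = (3/8)*18 = 27/4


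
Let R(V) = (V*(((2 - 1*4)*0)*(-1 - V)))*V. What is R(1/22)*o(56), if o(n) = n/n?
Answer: 0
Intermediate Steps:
o(n) = 1
R(V) = 0 (R(V) = (V*(((2 - 4)*0)*(-1 - V)))*V = (V*((-2*0)*(-1 - V)))*V = (V*(0*(-1 - V)))*V = (V*0)*V = 0*V = 0)
R(1/22)*o(56) = 0*1 = 0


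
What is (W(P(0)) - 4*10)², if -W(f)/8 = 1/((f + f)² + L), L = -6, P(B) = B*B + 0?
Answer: 13456/9 ≈ 1495.1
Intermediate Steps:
P(B) = B² (P(B) = B² + 0 = B²)
W(f) = -8/(-6 + 4*f²) (W(f) = -8/((f + f)² - 6) = -8/((2*f)² - 6) = -8/(4*f² - 6) = -8/(-6 + 4*f²))
(W(P(0)) - 4*10)² = (-4/(-3 + 2*(0²)²) - 4*10)² = (-4/(-3 + 2*0²) - 40)² = (-4/(-3 + 2*0) - 40)² = (-4/(-3 + 0) - 40)² = (-4/(-3) - 40)² = (-4*(-⅓) - 40)² = (4/3 - 40)² = (-116/3)² = 13456/9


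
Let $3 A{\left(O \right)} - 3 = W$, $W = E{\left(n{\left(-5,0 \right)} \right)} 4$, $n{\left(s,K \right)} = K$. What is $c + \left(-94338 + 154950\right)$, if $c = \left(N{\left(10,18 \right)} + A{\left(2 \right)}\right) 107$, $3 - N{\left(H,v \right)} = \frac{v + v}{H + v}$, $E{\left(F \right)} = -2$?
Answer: $\frac{1272959}{21} \approx 60617.0$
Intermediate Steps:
$N{\left(H,v \right)} = 3 - \frac{2 v}{H + v}$ ($N{\left(H,v \right)} = 3 - \frac{v + v}{H + v} = 3 - \frac{2 v}{H + v}$)
$W = -8$ ($W = \left(-2\right) 4 = -8$)
$A{\left(O \right)} = - \frac{5}{3}$ ($A{\left(O \right)} = 1 + \frac{1}{3} \left(-8\right) = 1 - \frac{8}{3} = - \frac{5}{3}$)
$c = \frac{107}{21}$ ($c = \left(\frac{18 + 3 \cdot 10}{10 + 18} - \frac{5}{3}\right) 107 = \left(\frac{18 + 30}{28} - \frac{5}{3}\right) 107 = \left(\frac{1}{28} \cdot 48 - \frac{5}{3}\right) 107 = \left(\frac{12}{7} - \frac{5}{3}\right) 107 = \frac{1}{21} \cdot 107 = \frac{107}{21} \approx 5.0952$)
$c + \left(-94338 + 154950\right) = \frac{107}{21} + \left(-94338 + 154950\right) = \frac{107}{21} + 60612 = \frac{1272959}{21}$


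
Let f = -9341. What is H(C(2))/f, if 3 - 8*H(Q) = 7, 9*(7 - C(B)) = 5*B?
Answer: 1/18682 ≈ 5.3527e-5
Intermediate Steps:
C(B) = 7 - 5*B/9
H(Q) = -½ (H(Q) = 3/8 - ⅛*7 = 3/8 - 7/8 = -½)
H(C(2))/f = -½/(-9341) = -½*(-1/9341) = 1/18682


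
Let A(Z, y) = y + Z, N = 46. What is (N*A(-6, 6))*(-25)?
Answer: 0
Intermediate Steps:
A(Z, y) = Z + y
(N*A(-6, 6))*(-25) = (46*(-6 + 6))*(-25) = (46*0)*(-25) = 0*(-25) = 0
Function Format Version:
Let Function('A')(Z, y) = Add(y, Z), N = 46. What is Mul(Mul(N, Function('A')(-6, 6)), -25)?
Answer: 0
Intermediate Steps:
Function('A')(Z, y) = Add(Z, y)
Mul(Mul(N, Function('A')(-6, 6)), -25) = Mul(Mul(46, Add(-6, 6)), -25) = Mul(Mul(46, 0), -25) = Mul(0, -25) = 0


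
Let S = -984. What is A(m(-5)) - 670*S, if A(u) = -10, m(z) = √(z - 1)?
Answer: 659270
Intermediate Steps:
m(z) = √(-1 + z)
A(m(-5)) - 670*S = -10 - 670*(-984) = -10 + 659280 = 659270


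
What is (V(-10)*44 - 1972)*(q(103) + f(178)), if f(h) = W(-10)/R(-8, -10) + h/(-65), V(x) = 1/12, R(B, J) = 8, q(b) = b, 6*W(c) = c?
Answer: -184334023/936 ≈ -1.9694e+5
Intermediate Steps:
W(c) = c/6
V(x) = 1/12
f(h) = -5/24 - h/65 (f(h) = ((⅙)*(-10))/8 + h/(-65) = -5/3*⅛ + h*(-1/65) = -5/24 - h/65)
(V(-10)*44 - 1972)*(q(103) + f(178)) = ((1/12)*44 - 1972)*(103 + (-5/24 - 1/65*178)) = (11/3 - 1972)*(103 + (-5/24 - 178/65)) = -5905*(103 - 4597/1560)/3 = -5905/3*156083/1560 = -184334023/936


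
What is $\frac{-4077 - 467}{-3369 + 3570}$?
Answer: $- \frac{4544}{201} \approx -22.607$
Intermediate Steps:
$\frac{-4077 - 467}{-3369 + 3570} = - \frac{4544}{201}$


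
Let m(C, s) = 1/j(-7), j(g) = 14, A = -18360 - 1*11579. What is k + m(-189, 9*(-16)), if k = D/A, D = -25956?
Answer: 8027/8554 ≈ 0.93839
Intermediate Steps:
A = -29939 (A = -18360 - 11579 = -29939)
k = 3708/4277 (k = -25956/(-29939) = -25956*(-1/29939) = 3708/4277 ≈ 0.86696)
m(C, s) = 1/14
k + m(-189, 9*(-16)) = 3708/4277 + 1/14 = 8027/8554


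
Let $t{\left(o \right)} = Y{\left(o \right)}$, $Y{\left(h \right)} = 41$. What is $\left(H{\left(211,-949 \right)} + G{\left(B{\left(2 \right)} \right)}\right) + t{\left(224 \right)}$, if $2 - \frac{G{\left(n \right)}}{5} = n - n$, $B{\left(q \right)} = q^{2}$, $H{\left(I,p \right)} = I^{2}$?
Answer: $44572$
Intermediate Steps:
$t{\left(o \right)} = 41$
$G{\left(n \right)} = 10$ ($G{\left(n \right)} = 10 - 5 \left(n - n\right) = 10 - 0 = 10 + 0 = 10$)
$\left(H{\left(211,-949 \right)} + G{\left(B{\left(2 \right)} \right)}\right) + t{\left(224 \right)} = \left(211^{2} + 10\right) + 41 = \left(44521 + 10\right) + 41 = 44531 + 41 = 44572$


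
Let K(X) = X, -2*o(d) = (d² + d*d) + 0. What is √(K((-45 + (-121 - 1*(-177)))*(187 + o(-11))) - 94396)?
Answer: I*√93670 ≈ 306.06*I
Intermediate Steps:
o(d) = -d² (o(d) = -((d² + d*d) + 0)/2 = -((d² + d²) + 0)/2 = -(2*d² + 0)/2 = -d²)
√(K((-45 + (-121 - 1*(-177)))*(187 + o(-11))) - 94396) = √((-45 + (-121 - 1*(-177)))*(187 - 1*(-11)²) - 94396) = √((-45 + (-121 + 177))*(187 - 1*121) - 94396) = √((-45 + 56)*(187 - 121) - 94396) = √(11*66 - 94396) = √(726 - 94396) = √(-93670) = I*√93670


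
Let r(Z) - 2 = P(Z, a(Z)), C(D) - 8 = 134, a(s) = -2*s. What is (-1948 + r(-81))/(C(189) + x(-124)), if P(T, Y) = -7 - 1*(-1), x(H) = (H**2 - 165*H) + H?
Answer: -976/17927 ≈ -0.054443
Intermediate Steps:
x(H) = H**2 - 164*H
C(D) = 142 (C(D) = 8 + 134 = 142)
P(T, Y) = -6 (P(T, Y) = -7 + 1 = -6)
r(Z) = -4 (r(Z) = 2 - 6 = -4)
(-1948 + r(-81))/(C(189) + x(-124)) = (-1948 - 4)/(142 - 124*(-164 - 124)) = -1952/(142 - 124*(-288)) = -1952/(142 + 35712) = -1952/35854 = -1952*1/35854 = -976/17927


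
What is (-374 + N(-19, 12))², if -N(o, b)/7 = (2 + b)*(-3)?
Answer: 6400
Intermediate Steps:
N(o, b) = 42 + 21*b (N(o, b) = -7*(2 + b)*(-3) = -7*(-6 - 3*b) = 42 + 21*b)
(-374 + N(-19, 12))² = (-374 + (42 + 21*12))² = (-374 + (42 + 252))² = (-374 + 294)² = (-80)² = 6400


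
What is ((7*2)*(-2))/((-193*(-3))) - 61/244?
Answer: -691/2316 ≈ -0.29836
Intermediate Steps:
((7*2)*(-2))/((-193*(-3))) - 61/244 = (14*(-2))/579 - 61*1/244 = -28*1/579 - ¼ = -28/579 - ¼ = -691/2316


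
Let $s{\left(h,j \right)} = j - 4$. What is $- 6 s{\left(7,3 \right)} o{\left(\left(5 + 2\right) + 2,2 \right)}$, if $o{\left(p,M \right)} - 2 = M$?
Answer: $24$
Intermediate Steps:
$o{\left(p,M \right)} = 2 + M$
$s{\left(h,j \right)} = -4 + j$ ($s{\left(h,j \right)} = j - 4 = -4 + j$)
$- 6 s{\left(7,3 \right)} o{\left(\left(5 + 2\right) + 2,2 \right)} = - 6 \left(-4 + 3\right) \left(2 + 2\right) = \left(-6\right) \left(-1\right) 4 = 6 \cdot 4 = 24$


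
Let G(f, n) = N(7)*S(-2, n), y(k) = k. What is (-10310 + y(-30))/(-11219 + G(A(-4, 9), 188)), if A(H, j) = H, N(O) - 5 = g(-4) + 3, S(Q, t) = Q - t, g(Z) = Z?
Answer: 940/1089 ≈ 0.86318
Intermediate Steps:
N(O) = 4 (N(O) = 5 + (-4 + 3) = 5 - 1 = 4)
G(f, n) = -8 - 4*n (G(f, n) = 4*(-2 - n) = -8 - 4*n)
(-10310 + y(-30))/(-11219 + G(A(-4, 9), 188)) = (-10310 - 30)/(-11219 + (-8 - 4*188)) = -10340/(-11219 + (-8 - 752)) = -10340/(-11219 - 760) = -10340/(-11979) = -10340*(-1/11979) = 940/1089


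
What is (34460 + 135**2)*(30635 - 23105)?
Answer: 396718050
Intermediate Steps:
(34460 + 135**2)*(30635 - 23105) = (34460 + 18225)*7530 = 52685*7530 = 396718050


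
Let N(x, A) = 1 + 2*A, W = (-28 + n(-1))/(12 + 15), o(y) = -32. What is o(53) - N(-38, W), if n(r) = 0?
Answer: -835/27 ≈ -30.926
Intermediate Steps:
W = -28/27 (W = (-28 + 0)/(12 + 15) = -28/27 ≈ -1.0370)
o(53) - N(-38, W) = -32 - (1 + 2*(-28/27)) = -32 - (1 - 56/27) = -32 - 1*(-29/27) = -32 + 29/27 = -835/27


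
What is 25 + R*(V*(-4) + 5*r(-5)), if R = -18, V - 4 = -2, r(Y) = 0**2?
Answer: 169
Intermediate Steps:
r(Y) = 0
V = 2 (V = 4 - 2 = 2)
25 + R*(V*(-4) + 5*r(-5)) = 25 - 18*(2*(-4) + 5*0) = 25 - 18*(-8 + 0) = 25 - 18*(-8) = 25 + 144 = 169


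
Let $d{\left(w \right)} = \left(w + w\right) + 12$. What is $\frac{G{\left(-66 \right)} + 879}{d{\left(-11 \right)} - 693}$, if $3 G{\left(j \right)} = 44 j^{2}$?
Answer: $- \frac{64767}{703} \approx -92.129$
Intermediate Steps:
$G{\left(j \right)} = \frac{44 j^{2}}{3}$
$d{\left(w \right)} = 12 + 2 w$ ($d{\left(w \right)} = 2 w + 12 = 12 + 2 w$)
$\frac{G{\left(-66 \right)} + 879}{d{\left(-11 \right)} - 693} = \frac{\frac{44 \left(-66\right)^{2}}{3} + 879}{\left(12 + 2 \left(-11\right)\right) - 693} = \frac{\frac{44}{3} \cdot 4356 + 879}{\left(12 - 22\right) - 693} = \frac{63888 + 879}{-10 - 693} = \frac{64767}{-703} = 64767 \left(- \frac{1}{703}\right) = - \frac{64767}{703}$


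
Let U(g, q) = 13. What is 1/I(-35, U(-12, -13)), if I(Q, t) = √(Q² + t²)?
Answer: √1394/1394 ≈ 0.026784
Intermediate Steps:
1/I(-35, U(-12, -13)) = 1/(√((-35)² + 13²)) = 1/(√(1225 + 169)) = 1/(√1394) = √1394/1394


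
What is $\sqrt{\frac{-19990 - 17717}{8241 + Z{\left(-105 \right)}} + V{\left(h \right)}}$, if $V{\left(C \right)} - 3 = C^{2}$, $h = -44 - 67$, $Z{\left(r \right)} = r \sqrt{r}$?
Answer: $\sqrt{\frac{33841459 - 431340 i \sqrt{105}}{2747 - 35 i \sqrt{105}}} \approx 110.99 - 0.0026 i$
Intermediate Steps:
$Z{\left(r \right)} = r^{\frac{3}{2}}$
$h = -111$ ($h = -44 - 67 = -111$)
$V{\left(C \right)} = 3 + C^{2}$
$\sqrt{\frac{-19990 - 17717}{8241 + Z{\left(-105 \right)}} + V{\left(h \right)}} = \sqrt{\frac{-19990 - 17717}{8241 + \left(-105\right)^{\frac{3}{2}}} + \left(3 + \left(-111\right)^{2}\right)} = \sqrt{- \frac{37707}{8241 - 105 i \sqrt{105}} + \left(3 + 12321\right)} = \sqrt{- \frac{37707}{8241 - 105 i \sqrt{105}} + 12324} = \sqrt{12324 - \frac{37707}{8241 - 105 i \sqrt{105}}}$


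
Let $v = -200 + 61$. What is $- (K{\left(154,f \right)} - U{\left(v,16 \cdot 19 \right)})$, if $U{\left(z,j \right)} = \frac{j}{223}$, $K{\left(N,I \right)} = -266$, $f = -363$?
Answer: $\frac{59622}{223} \approx 267.36$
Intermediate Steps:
$v = -139$
$U{\left(z,j \right)} = \frac{j}{223}$ ($U{\left(z,j \right)} = j \frac{1}{223} = \frac{j}{223}$)
$- (K{\left(154,f \right)} - U{\left(v,16 \cdot 19 \right)}) = - (-266 - \frac{16 \cdot 19}{223}) = - (-266 - \frac{1}{223} \cdot 304) = - (-266 - \frac{304}{223}) = \left(-1\right) \left(- \frac{59622}{223}\right) = \frac{59622}{223}$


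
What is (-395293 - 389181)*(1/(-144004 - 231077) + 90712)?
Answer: -26691216114860054/375081 ≈ -7.1161e+10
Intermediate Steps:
(-395293 - 389181)*(1/(-144004 - 231077) + 90712) = -784474*(1/(-375081) + 90712) = -784474*(-1/375081 + 90712) = -784474*34024347671/375081 = -26691216114860054/375081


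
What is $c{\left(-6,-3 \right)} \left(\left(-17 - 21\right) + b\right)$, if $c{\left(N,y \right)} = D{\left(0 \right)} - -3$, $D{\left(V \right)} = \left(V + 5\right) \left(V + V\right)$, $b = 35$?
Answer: $-9$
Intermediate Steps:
$D{\left(V \right)} = 2 V \left(5 + V\right)$ ($D{\left(V \right)} = \left(5 + V\right) 2 V = 2 V \left(5 + V\right)$)
$c{\left(N,y \right)} = 3$ ($c{\left(N,y \right)} = 2 \cdot 0 \left(5 + 0\right) - -3 = 2 \cdot 0 \cdot 5 + 3 = 0 + 3 = 3$)
$c{\left(-6,-3 \right)} \left(\left(-17 - 21\right) + b\right) = 3 \left(\left(-17 - 21\right) + 35\right) = 3 \left(-38 + 35\right) = 3 \left(-3\right) = -9$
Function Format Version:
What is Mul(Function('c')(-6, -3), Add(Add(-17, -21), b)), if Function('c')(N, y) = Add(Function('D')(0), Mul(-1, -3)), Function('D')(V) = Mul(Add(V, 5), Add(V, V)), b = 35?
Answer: -9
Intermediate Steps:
Function('D')(V) = Mul(2, V, Add(5, V)) (Function('D')(V) = Mul(Add(5, V), Mul(2, V)) = Mul(2, V, Add(5, V)))
Function('c')(N, y) = 3 (Function('c')(N, y) = Add(Mul(2, 0, Add(5, 0)), Mul(-1, -3)) = Add(Mul(2, 0, 5), 3) = Add(0, 3) = 3)
Mul(Function('c')(-6, -3), Add(Add(-17, -21), b)) = Mul(3, Add(Add(-17, -21), 35)) = Mul(3, Add(-38, 35)) = Mul(3, -3) = -9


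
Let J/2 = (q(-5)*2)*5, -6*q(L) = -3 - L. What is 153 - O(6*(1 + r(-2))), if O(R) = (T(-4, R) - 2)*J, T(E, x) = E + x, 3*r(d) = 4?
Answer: 619/3 ≈ 206.33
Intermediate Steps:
q(L) = ½ + L/6 (q(L) = -(-3 - L)/6 = ½ + L/6)
r(d) = 4/3 (r(d) = (⅓)*4 = 4/3)
J = -20/3 (J = 2*(((½ + (⅙)*(-5))*2)*5) = 2*(((½ - ⅚)*2)*5) = 2*(-⅓*2*5) = 2*(-⅔*5) = 2*(-10/3) = -20/3 ≈ -6.6667)
O(R) = 40 - 20*R/3 (O(R) = ((-4 + R) - 2)*(-20/3) = (-6 + R)*(-20/3) = 40 - 20*R/3)
153 - O(6*(1 + r(-2))) = 153 - (40 - 40*(1 + 4/3)) = 153 - (40 - 40*7/3) = 153 - (40 - 20/3*14) = 153 - (40 - 280/3) = 153 - 1*(-160/3) = 153 + 160/3 = 619/3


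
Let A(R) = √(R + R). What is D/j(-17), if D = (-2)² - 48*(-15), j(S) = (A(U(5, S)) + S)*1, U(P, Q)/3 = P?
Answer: -12308/259 - 724*√30/259 ≈ -62.832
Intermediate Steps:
U(P, Q) = 3*P
A(R) = √2*√R (A(R) = √(2*R) = √2*√R)
j(S) = S + √30 (j(S) = (√2*√(3*5) + S)*1 = (√2*√15 + S)*1 = (√30 + S)*1 = (S + √30)*1 = S + √30)
D = 724 (D = 4 + 720 = 724)
D/j(-17) = 724/(-17 + √30)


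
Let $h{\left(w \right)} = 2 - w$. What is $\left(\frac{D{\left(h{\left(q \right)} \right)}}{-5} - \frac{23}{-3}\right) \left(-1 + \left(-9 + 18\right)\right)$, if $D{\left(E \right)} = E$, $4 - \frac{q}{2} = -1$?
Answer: $\frac{1112}{15} \approx 74.133$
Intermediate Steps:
$q = 10$ ($q = 8 - -2 = 8 + 2 = 10$)
$\left(\frac{D{\left(h{\left(q \right)} \right)}}{-5} - \frac{23}{-3}\right) \left(-1 + \left(-9 + 18\right)\right) = \left(\frac{2 - 10}{-5} - \frac{23}{-3}\right) \left(-1 + \left(-9 + 18\right)\right) = \left(\left(2 - 10\right) \left(- \frac{1}{5}\right) - - \frac{23}{3}\right) \left(-1 + 9\right) = \left(\left(-8\right) \left(- \frac{1}{5}\right) + \frac{23}{3}\right) 8 = \left(\frac{8}{5} + \frac{23}{3}\right) 8 = \frac{139}{15} \cdot 8 = \frac{1112}{15}$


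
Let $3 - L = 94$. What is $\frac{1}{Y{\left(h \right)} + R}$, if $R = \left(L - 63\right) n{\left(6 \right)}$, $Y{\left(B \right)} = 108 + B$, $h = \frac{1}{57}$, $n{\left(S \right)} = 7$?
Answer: $- \frac{57}{55289} \approx -0.0010309$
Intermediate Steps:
$L = -91$ ($L = 3 - 94 = -91$)
$h = \frac{1}{57} \approx 0.017544$
$R = -1078$ ($R = \left(-91 - 63\right) 7 = \left(-154\right) 7 = -1078$)
$\frac{1}{Y{\left(h \right)} + R} = \frac{1}{\left(108 + \frac{1}{57}\right) - 1078} = \frac{1}{\frac{6157}{57} - 1078} = \frac{1}{- \frac{55289}{57}} = - \frac{57}{55289}$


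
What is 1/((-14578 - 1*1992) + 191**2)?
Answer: 1/19911 ≈ 5.0223e-5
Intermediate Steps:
1/((-14578 - 1*1992) + 191**2) = 1/((-14578 - 1992) + 36481) = 1/(-16570 + 36481) = 1/19911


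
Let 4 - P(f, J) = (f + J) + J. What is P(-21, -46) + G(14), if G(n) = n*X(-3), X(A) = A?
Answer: 75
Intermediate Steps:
P(f, J) = 4 - f - 2*J (P(f, J) = 4 - ((f + J) + J) = 4 - ((J + f) + J) = 4 - (f + 2*J) = 4 + (-f - 2*J) = 4 - f - 2*J)
G(n) = -3*n (G(n) = n*(-3) = -3*n)
P(-21, -46) + G(14) = (4 - 1*(-21) - 2*(-46)) - 3*14 = (4 + 21 + 92) - 42 = 117 - 42 = 75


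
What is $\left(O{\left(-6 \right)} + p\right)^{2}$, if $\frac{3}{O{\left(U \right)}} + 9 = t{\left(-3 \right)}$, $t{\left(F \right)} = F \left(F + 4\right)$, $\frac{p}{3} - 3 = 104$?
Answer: $\frac{1646089}{16} \approx 1.0288 \cdot 10^{5}$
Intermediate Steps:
$p = 321$ ($p = 9 + 3 \cdot 104 = 9 + 312 = 321$)
$t{\left(F \right)} = F \left(4 + F\right)$
$O{\left(U \right)} = - \frac{1}{4}$ ($O{\left(U \right)} = \frac{3}{-9 - 3 \left(4 - 3\right)} = \frac{3}{-9 - 3} = \frac{3}{-12} = 3 \left(- \frac{1}{12}\right) = - \frac{1}{4}$)
$\left(O{\left(-6 \right)} + p\right)^{2} = \left(- \frac{1}{4} + 321\right)^{2} = \left(\frac{1283}{4}\right)^{2} = \frac{1646089}{16}$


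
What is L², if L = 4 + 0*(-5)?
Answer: 16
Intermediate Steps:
L = 4 (L = 4 + 0 = 4)
L² = 4² = 16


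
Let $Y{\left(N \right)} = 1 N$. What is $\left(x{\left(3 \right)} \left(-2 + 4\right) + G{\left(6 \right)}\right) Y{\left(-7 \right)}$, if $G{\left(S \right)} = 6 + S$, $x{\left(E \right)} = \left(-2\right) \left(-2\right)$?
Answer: $-140$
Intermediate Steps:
$Y{\left(N \right)} = N$
$x{\left(E \right)} = 4$
$\left(x{\left(3 \right)} \left(-2 + 4\right) + G{\left(6 \right)}\right) Y{\left(-7 \right)} = \left(4 \left(-2 + 4\right) + \left(6 + 6\right)\right) \left(-7\right) = \left(4 \cdot 2 + 12\right) \left(-7\right) = \left(8 + 12\right) \left(-7\right) = 20 \left(-7\right) = -140$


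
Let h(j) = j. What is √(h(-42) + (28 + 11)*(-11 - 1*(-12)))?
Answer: I*√3 ≈ 1.732*I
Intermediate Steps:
√(h(-42) + (28 + 11)*(-11 - 1*(-12))) = √(-42 + (28 + 11)*(-11 - 1*(-12))) = √(-42 + 39*(-11 + 12)) = √(-42 + 39*1) = √(-42 + 39) = √(-3) = I*√3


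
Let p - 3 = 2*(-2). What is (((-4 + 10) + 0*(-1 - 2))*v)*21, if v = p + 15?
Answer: 1764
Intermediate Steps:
p = -1 (p = 3 + 2*(-2) = 3 - 4 = -1)
v = 14 (v = -1 + 15 = 14)
(((-4 + 10) + 0*(-1 - 2))*v)*21 = (((-4 + 10) + 0*(-1 - 2))*14)*21 = ((6 + 0*(-3))*14)*21 = ((6 + 0)*14)*21 = (6*14)*21 = 84*21 = 1764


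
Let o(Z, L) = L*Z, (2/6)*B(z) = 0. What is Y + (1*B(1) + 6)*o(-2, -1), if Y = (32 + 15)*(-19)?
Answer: -881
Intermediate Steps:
B(z) = 0 (B(z) = 3*0 = 0)
Y = -893 (Y = 47*(-19) = -893)
Y + (1*B(1) + 6)*o(-2, -1) = -893 + (1*0 + 6)*(-1*(-2)) = -893 + (0 + 6)*2 = -893 + 6*2 = -893 + 12 = -881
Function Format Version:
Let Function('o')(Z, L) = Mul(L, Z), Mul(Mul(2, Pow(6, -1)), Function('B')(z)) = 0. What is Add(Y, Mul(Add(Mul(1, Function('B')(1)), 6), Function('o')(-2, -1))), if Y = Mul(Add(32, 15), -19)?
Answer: -881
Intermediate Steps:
Function('B')(z) = 0 (Function('B')(z) = Mul(3, 0) = 0)
Y = -893 (Y = Mul(47, -19) = -893)
Add(Y, Mul(Add(Mul(1, Function('B')(1)), 6), Function('o')(-2, -1))) = Add(-893, Mul(Add(Mul(1, 0), 6), Mul(-1, -2))) = Add(-893, Mul(Add(0, 6), 2)) = Add(-893, Mul(6, 2)) = Add(-893, 12) = -881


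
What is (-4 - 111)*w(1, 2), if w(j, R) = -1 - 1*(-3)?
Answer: -230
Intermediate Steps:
w(j, R) = 2 (w(j, R) = -1 + 3 = 2)
(-4 - 111)*w(1, 2) = (-4 - 111)*2 = -115*2 = -230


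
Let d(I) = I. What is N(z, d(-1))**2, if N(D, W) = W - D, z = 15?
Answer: 256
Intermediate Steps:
N(z, d(-1))**2 = (-1 - 1*15)**2 = (-1 - 15)**2 = (-16)**2 = 256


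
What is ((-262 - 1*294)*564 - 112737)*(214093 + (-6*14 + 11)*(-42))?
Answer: -92579442039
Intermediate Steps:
((-262 - 1*294)*564 - 112737)*(214093 + (-6*14 + 11)*(-42)) = ((-262 - 294)*564 - 112737)*(214093 + (-84 + 11)*(-42)) = (-556*564 - 112737)*(214093 - 73*(-42)) = (-313584 - 112737)*(214093 + 3066) = -426321*217159 = -92579442039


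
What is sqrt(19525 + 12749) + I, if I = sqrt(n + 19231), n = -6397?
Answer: 3*sqrt(1426) + 3*sqrt(3586) ≈ 292.94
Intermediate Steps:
I = 3*sqrt(1426) (I = sqrt(-6397 + 19231) = sqrt(12834) = 3*sqrt(1426) ≈ 113.29)
sqrt(19525 + 12749) + I = sqrt(19525 + 12749) + 3*sqrt(1426) = sqrt(32274) + 3*sqrt(1426) = 3*sqrt(3586) + 3*sqrt(1426) = 3*sqrt(1426) + 3*sqrt(3586)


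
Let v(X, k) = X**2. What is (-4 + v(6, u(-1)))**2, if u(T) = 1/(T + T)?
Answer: 1024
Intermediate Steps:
u(T) = 1/(2*T)
(-4 + v(6, u(-1)))**2 = (-4 + 6**2)**2 = (-4 + 36)**2 = 32**2 = 1024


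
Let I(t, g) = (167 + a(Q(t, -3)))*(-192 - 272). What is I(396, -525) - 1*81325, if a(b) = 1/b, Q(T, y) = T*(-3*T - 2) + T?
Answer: -644621963/4059 ≈ -1.5881e+5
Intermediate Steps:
Q(T, y) = T + T*(-2 - 3*T) (Q(T, y) = T*(-2 - 3*T) + T = T + T*(-2 - 3*T))
I(t, g) = -77488 + 464/(t*(1 + 3*t)) (I(t, g) = (167 + 1/(-t*(1 + 3*t)))*(-192 - 272) = (167 - 1/(t*(1 + 3*t)))*(-464) = -77488 + 464/(t*(1 + 3*t)))
I(396, -525) - 1*81325 = (-77488 + 464/(396*(1 + 3*396))) - 1*81325 = (-77488 + 464*(1/396)/(1 + 1188)) - 81325 = (-77488 + 464*(1/396)/1189) - 81325 = (-77488 + 464*(1/396)*(1/1189)) - 81325 = (-77488 + 4/4059) - 81325 = -314523788/4059 - 81325 = -644621963/4059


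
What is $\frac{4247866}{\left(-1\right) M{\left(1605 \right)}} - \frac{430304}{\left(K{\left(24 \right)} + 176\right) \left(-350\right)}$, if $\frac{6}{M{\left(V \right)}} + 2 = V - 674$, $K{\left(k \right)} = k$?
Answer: $- \frac{1233208586599}{1875} \approx -6.5771 \cdot 10^{8}$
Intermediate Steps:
$M{\left(V \right)} = \frac{6}{-676 + V}$ ($M{\left(V \right)} = \frac{6}{-2 + \left(V - 674\right)} = \frac{6}{-2 + \left(-674 + V\right)} = \frac{6}{-676 + V}$)
$\frac{4247866}{\left(-1\right) M{\left(1605 \right)}} - \frac{430304}{\left(K{\left(24 \right)} + 176\right) \left(-350\right)} = \frac{4247866}{\left(-1\right) \frac{6}{-676 + 1605}} - \frac{430304}{\left(24 + 176\right) \left(-350\right)} = \frac{4247866}{\left(-1\right) \frac{6}{929}} - \frac{430304}{200 \left(-350\right)} = \frac{4247866}{\left(-1\right) 6 \cdot \frac{1}{929}} - \frac{430304}{-70000} = \frac{4247866}{\left(-1\right) \frac{6}{929}} - - \frac{3842}{625} = \frac{4247866}{- \frac{6}{929}} + \frac{3842}{625} = 4247866 \left(- \frac{929}{6}\right) + \frac{3842}{625} = - \frac{1973133757}{3} + \frac{3842}{625} = - \frac{1233208586599}{1875}$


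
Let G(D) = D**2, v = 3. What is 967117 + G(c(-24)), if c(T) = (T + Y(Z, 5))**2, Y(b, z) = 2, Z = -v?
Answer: 1201373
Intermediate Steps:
Z = -3 (Z = -1*3 = -3)
c(T) = (2 + T)**2 (c(T) = (T + 2)**2 = (2 + T)**2)
967117 + G(c(-24)) = 967117 + ((2 - 24)**2)**2 = 967117 + ((-22)**2)**2 = 967117 + 484**2 = 967117 + 234256 = 1201373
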